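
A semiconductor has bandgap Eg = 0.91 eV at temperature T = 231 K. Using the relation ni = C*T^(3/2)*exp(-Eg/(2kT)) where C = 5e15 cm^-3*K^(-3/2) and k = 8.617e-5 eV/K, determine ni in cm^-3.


Step 1: Compute kT = 8.617e-5 * 231 = 0.01990527 eV
Step 2: Exponent = -Eg/(2kT) = -0.91/(2*0.01990527) = -22.85827
Step 3: T^(3/2) = 231^1.5 = 3510.90
Step 4: ni = 5e15 * 3510.90 * exp(-22.85827) = 2.08e+09 cm^-3

2.08e+09


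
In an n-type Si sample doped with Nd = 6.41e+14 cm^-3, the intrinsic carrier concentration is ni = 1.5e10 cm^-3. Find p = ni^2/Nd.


Step 1: Since Nd >> ni, n ≈ Nd = 6.41e+14 cm^-3
Step 2: p = ni^2 / n = (1.5e10)^2 / 6.41e+14
Step 3: p = 2.25e20 / 6.41e+14 = 3.51e+05 cm^-3

3.51e+05


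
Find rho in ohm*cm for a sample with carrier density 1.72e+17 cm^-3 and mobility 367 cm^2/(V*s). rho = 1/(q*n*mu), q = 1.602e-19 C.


Step 1: sigma = q * n * mu = 1.602e-19 * 1.72e+17 * 367 = 1.01125e+01 S/cm
Step 2: rho = 1 / sigma = 1 / 1.01125e+01 = 0.09889 ohm*cm

0.09889


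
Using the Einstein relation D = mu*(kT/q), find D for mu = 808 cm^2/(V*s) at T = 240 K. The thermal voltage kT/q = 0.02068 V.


Step 1: D = mu * (kT/q)
Step 2: D = 808 * 0.02068
Step 3: D = 16.71 cm^2/s

16.71


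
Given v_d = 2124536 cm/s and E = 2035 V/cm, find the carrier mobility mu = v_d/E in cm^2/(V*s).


Step 1: mu = v_d / E
Step 2: mu = 2124536 / 2035
Step 3: mu = 1044.0 cm^2/(V*s)

1044.0


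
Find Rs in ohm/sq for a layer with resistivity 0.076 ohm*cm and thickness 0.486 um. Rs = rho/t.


Step 1: Convert thickness to cm: t = 0.486 um = 4.8600e-05 cm
Step 2: Rs = rho / t = 0.076 / 4.8600e-05
Step 3: Rs = 1563.8 ohm/sq

1563.8


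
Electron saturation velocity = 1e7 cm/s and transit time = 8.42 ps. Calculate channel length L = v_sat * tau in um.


Step 1: tau in seconds = 8.42 ps * 1e-12 = 8.4200e-12 s
Step 2: L = v_sat * tau = 1e7 * 8.4200e-12 = 8.4200e-05 cm
Step 3: L in um = 8.4200e-05 * 1e4 = 0.842 um

0.842


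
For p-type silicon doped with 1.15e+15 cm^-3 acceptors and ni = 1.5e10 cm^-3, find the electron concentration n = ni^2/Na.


Step 1: Majority hole concentration p ≈ Na = 1.15e+15 cm^-3
Step 2: n = ni^2 / Na = (1.5e10)^2 / 1.15e+15
Step 3: n = 1.96e+05 cm^-3

1.96e+05


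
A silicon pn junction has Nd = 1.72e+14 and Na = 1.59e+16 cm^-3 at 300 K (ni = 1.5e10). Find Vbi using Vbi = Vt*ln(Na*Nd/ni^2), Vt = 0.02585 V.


Step 1: Compute Na*Nd/ni^2 = 1.59e+16 * 1.72e+14 / (1.5e10)^2 = 1.2155e+10
Step 2: ln(1.2155e+10) = 23.2210
Step 3: Vbi = 0.02585 * 23.2210 = 0.6 V

0.6


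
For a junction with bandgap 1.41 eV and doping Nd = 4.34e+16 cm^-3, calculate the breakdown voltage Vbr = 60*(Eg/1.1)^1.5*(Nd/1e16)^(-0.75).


Step 1: Eg/1.1 = 1.41/1.1 = 1.281818
Step 2: (Eg/1.1)^1.5 = 1.281818^1.5 = 1.451241
Step 3: (Nd/1e16)^(-0.75) = (4.34)^(-0.75) = 0.332570
Step 4: Vbr = 60 * 1.451241 * 0.332570 = 29.0 V

29.0


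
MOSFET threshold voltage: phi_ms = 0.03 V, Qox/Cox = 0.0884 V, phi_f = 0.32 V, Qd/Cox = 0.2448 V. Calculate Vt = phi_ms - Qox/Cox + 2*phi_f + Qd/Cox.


Step 1: Vt = phi_ms - Qox/Cox + 2*phi_f + Qd/Cox
Step 2: Vt = 0.03 - 0.0884 + 2*0.32 + 0.2448
Step 3: Vt = 0.03 - 0.0884 + 0.64 + 0.2448
Step 4: Vt = 0.8264 V

0.8264


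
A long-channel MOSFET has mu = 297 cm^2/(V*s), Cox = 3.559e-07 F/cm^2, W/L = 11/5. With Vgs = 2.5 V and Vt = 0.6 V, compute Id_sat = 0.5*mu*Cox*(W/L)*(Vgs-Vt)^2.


Step 1: Overdrive voltage Vov = Vgs - Vt = 2.5 - 0.6 = 1.9 V
Step 2: W/L = 11/5 = 2.2
Step 3: Id = 0.5 * 297 * 3.559e-07 * 2.2 * 1.9^2
Step 4: Id = 4.20e-04 A

4.20e-04


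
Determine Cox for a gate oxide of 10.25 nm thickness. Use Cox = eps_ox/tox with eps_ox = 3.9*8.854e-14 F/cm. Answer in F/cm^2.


Step 1: eps_ox = 3.9 * 8.854e-14 = 3.45306e-13 F/cm
Step 2: tox in cm = 10.25 nm * 1e-7 = 1.0250e-06 cm
Step 3: Cox = 3.45306e-13 / 1.0250e-06 = 3.37e-07 F/cm^2

3.37e-07


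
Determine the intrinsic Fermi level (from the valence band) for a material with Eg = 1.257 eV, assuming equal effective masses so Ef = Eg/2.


Step 1: For an intrinsic semiconductor, the Fermi level sits at midgap.
Step 2: Ef = Eg / 2 = 1.257 / 2 = 0.6285 eV

0.6285


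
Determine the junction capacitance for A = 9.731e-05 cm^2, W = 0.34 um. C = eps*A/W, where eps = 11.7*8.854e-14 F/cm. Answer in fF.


Step 1: eps_Si = 11.7 * 8.854e-14 = 1.035918e-12 F/cm
Step 2: W in cm = 0.34 * 1e-4 = 3.40e-05 cm
Step 3: C = 1.035918e-12 * 9.731e-05 / 3.40e-05 = 2.964858e-12 F
Step 4: C = 2964.86 fF

2964.86


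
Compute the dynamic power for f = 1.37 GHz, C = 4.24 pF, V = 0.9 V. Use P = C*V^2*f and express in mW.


Step 1: V^2 = 0.9^2 = 0.81 V^2
Step 2: P = C*V^2*f = 4.24e-12 F * 0.81 * 1.37e9 Hz
Step 3: P = 4.705128e-03 W
Step 4: P = 4.705 mW

4.705


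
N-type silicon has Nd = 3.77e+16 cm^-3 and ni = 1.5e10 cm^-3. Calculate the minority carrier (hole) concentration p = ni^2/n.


Step 1: Since Nd >> ni, n ≈ Nd = 3.77e+16 cm^-3
Step 2: p = ni^2 / n = (1.5e10)^2 / 3.77e+16
Step 3: p = 2.25e20 / 3.77e+16 = 5.97e+03 cm^-3

5.97e+03


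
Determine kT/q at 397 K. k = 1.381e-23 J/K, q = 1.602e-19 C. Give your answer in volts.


Step 1: kT = 1.381e-23 * 397 = 5.48257e-21 J
Step 2: Vt = kT/q = 5.48257e-21 / 1.602e-19
Step 3: Vt = 0.03422 V

0.03422


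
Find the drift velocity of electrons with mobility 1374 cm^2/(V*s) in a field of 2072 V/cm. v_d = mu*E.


Step 1: v_d = mu * E
Step 2: v_d = 1374 * 2072 = 2846928
Step 3: v_d = 2.85e+06 cm/s

2.85e+06


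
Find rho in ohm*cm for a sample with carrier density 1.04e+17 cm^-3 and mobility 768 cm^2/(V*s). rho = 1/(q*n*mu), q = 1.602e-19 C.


Step 1: sigma = q * n * mu = 1.602e-19 * 1.04e+17 * 768 = 1.27955e+01 S/cm
Step 2: rho = 1 / sigma = 1 / 1.27955e+01 = 0.07815 ohm*cm

0.07815


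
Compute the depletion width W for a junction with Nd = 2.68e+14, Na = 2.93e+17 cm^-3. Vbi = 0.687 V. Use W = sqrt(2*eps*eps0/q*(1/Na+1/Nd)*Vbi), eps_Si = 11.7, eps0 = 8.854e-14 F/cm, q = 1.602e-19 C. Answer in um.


Step 1: 1/Na + 1/Nd = 1/2.93e+17 + 1/2.68e+14 = 3.73476e-15
Step 2: 2*eps*eps0/q = 2*11.7*8.854e-14/1.602e-19 = 1.293281e+07
Step 3: W^2 = 1.293281e+07 * 3.73476e-15 * 0.687 = 3.31827e-08
Step 4: W = sqrt(3.31827e-08) = 1.822e-04 cm = 1.822 um

1.822


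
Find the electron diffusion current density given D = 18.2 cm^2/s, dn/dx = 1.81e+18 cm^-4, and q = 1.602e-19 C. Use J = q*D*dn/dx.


Step 1: J = q * D * (dn/dx)
Step 2: J = 1.602e-19 * 18.2 * 1.81e+18
Step 3: J = 5.28e+00 A/cm^2

5.28e+00


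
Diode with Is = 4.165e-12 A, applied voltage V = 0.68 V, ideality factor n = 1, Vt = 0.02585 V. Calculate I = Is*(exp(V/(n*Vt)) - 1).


Step 1: V/(n*Vt) = 0.68/(1*0.02585) = 26.3056
Step 2: exp(26.3056) = 2.6569e+11
Step 3: I = 4.165e-12 * (2.6569e+11 - 1) = 1.11e+00 A

1.11e+00


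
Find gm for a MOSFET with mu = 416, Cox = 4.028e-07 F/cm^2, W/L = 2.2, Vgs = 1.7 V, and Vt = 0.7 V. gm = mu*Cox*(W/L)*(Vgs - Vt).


Step 1: Vov = Vgs - Vt = 1.7 - 0.7 = 1.0 V
Step 2: gm = mu * Cox * (W/L) * Vov
Step 3: gm = 416 * 4.028e-07 * 2.2 * 1.0 = 3.69e-04 S

3.69e-04


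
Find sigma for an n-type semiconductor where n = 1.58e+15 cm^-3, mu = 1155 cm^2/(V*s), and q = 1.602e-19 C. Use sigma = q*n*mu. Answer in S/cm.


Step 1: sigma = q * n * mu
Step 2: sigma = 1.602e-19 * 1.58e+15 * 1155
Step 3: sigma = 2.923e-01 S/cm

2.923e-01


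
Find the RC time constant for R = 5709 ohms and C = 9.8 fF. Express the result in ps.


Step 1: tau = R * C
Step 2: tau = 5709 * 9.8 fF = 5709 * 9.8e-15 F
Step 3: tau = 5.59482e-11 s = 55.9482 ps

55.9482


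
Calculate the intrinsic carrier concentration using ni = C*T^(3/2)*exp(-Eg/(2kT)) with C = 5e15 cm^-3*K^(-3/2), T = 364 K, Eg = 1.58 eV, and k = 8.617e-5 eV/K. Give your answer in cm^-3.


Step 1: Compute kT = 8.617e-5 * 364 = 0.03136588 eV
Step 2: Exponent = -Eg/(2kT) = -1.58/(2*0.03136588) = -25.18660
Step 3: T^(3/2) = 364^1.5 = 6944.68
Step 4: ni = 5e15 * 6944.68 * exp(-25.18660) = 4.00e+08 cm^-3

4.00e+08


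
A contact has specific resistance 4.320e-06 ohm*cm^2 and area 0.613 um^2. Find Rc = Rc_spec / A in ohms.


Step 1: Convert area to cm^2: 0.613 um^2 = 6.1300e-09 cm^2
Step 2: Rc = Rc_spec / A = 4.320e-06 / 6.1300e-09
Step 3: Rc = 7.05e+02 ohms

7.05e+02


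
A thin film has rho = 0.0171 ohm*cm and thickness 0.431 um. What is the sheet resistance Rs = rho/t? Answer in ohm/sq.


Step 1: Convert thickness to cm: t = 0.431 um = 4.3100e-05 cm
Step 2: Rs = rho / t = 0.0171 / 4.3100e-05
Step 3: Rs = 396.8 ohm/sq

396.8


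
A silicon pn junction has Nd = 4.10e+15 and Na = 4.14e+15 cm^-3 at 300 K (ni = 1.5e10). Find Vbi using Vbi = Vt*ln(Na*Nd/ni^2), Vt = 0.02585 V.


Step 1: Compute Na*Nd/ni^2 = 4.14e+15 * 4.10e+15 / (1.5e10)^2 = 7.5440e+10
Step 2: ln(7.5440e+10) = 25.0466
Step 3: Vbi = 0.02585 * 25.0466 = 0.647 V

0.647


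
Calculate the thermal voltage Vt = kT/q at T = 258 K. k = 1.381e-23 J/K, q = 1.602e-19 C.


Step 1: kT = 1.381e-23 * 258 = 3.56298e-21 J
Step 2: Vt = kT/q = 3.56298e-21 / 1.602e-19
Step 3: Vt = 0.02224 V

0.02224


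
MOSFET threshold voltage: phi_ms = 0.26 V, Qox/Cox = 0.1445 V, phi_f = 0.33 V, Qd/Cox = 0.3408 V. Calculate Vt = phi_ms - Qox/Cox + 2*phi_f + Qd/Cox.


Step 1: Vt = phi_ms - Qox/Cox + 2*phi_f + Qd/Cox
Step 2: Vt = 0.26 - 0.1445 + 2*0.33 + 0.3408
Step 3: Vt = 0.26 - 0.1445 + 0.66 + 0.3408
Step 4: Vt = 1.1163 V

1.1163


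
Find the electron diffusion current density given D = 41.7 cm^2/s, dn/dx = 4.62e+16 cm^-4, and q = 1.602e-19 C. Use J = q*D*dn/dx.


Step 1: J = q * D * (dn/dx)
Step 2: J = 1.602e-19 * 41.7 * 4.62e+16
Step 3: J = 3.09e-01 A/cm^2

3.09e-01


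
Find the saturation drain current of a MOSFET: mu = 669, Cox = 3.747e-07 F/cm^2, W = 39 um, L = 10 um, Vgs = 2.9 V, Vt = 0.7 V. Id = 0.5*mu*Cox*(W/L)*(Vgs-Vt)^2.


Step 1: Overdrive voltage Vov = Vgs - Vt = 2.9 - 0.7 = 2.2 V
Step 2: W/L = 39/10 = 3.9
Step 3: Id = 0.5 * 669 * 3.747e-07 * 3.9 * 2.2^2
Step 4: Id = 2.37e-03 A

2.37e-03


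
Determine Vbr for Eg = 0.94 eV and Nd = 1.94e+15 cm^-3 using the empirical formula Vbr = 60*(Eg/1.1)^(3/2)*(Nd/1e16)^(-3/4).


Step 1: Eg/1.1 = 0.94/1.1 = 0.854545
Step 2: (Eg/1.1)^1.5 = 0.854545^1.5 = 0.789955
Step 3: (Nd/1e16)^(-0.75) = (0.194)^(-0.75) = 3.420966
Step 4: Vbr = 60 * 0.789955 * 3.420966 = 162.1 V

162.1


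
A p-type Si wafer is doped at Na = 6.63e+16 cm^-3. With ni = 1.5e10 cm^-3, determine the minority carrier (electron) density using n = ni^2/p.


Step 1: Majority hole concentration p ≈ Na = 6.63e+16 cm^-3
Step 2: n = ni^2 / Na = (1.5e10)^2 / 6.63e+16
Step 3: n = 3.39e+03 cm^-3

3.39e+03


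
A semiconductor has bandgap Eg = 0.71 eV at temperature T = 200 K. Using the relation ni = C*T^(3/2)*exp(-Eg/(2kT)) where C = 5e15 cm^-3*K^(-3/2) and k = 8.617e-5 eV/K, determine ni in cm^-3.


Step 1: Compute kT = 8.617e-5 * 200 = 0.017234 eV
Step 2: Exponent = -Eg/(2kT) = -0.71/(2*0.017234) = -20.59882
Step 3: T^(3/2) = 200^1.5 = 2828.43
Step 4: ni = 5e15 * 2828.43 * exp(-20.59882) = 1.60e+10 cm^-3

1.60e+10


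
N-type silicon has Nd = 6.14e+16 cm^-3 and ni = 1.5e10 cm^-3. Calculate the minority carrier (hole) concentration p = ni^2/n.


Step 1: Since Nd >> ni, n ≈ Nd = 6.14e+16 cm^-3
Step 2: p = ni^2 / n = (1.5e10)^2 / 6.14e+16
Step 3: p = 2.25e20 / 6.14e+16 = 3.66e+03 cm^-3

3.66e+03


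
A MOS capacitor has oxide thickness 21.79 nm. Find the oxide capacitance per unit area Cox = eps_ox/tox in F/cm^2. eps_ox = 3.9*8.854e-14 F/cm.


Step 1: eps_ox = 3.9 * 8.854e-14 = 3.45306e-13 F/cm
Step 2: tox in cm = 21.79 nm * 1e-7 = 2.1790e-06 cm
Step 3: Cox = 3.45306e-13 / 2.1790e-06 = 1.58e-07 F/cm^2

1.58e-07


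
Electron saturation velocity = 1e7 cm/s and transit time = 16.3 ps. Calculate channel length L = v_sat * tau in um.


Step 1: tau in seconds = 16.3 ps * 1e-12 = 1.6300e-11 s
Step 2: L = v_sat * tau = 1e7 * 1.6300e-11 = 1.6300e-04 cm
Step 3: L in um = 1.6300e-04 * 1e4 = 1.63 um

1.63


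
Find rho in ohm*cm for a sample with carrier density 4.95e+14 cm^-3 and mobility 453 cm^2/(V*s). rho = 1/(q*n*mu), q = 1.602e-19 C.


Step 1: sigma = q * n * mu = 1.602e-19 * 4.95e+14 * 453 = 3.59224e-02 S/cm
Step 2: rho = 1 / sigma = 1 / 3.59224e-02 = 27.84 ohm*cm

27.84


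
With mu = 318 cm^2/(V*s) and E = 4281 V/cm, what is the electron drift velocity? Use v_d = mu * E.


Step 1: v_d = mu * E
Step 2: v_d = 318 * 4281 = 1361358
Step 3: v_d = 1.36e+06 cm/s

1.36e+06


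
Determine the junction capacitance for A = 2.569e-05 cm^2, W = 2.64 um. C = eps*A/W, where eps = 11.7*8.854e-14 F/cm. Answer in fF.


Step 1: eps_Si = 11.7 * 8.854e-14 = 1.035918e-12 F/cm
Step 2: W in cm = 2.64 * 1e-4 = 2.64e-04 cm
Step 3: C = 1.035918e-12 * 2.569e-05 / 2.64e-04 = 1.008058e-13 F
Step 4: C = 100.81 fF

100.81


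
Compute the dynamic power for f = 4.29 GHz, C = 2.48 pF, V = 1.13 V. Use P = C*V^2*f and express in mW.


Step 1: V^2 = 1.13^2 = 1.2769 V^2
Step 2: P = C*V^2*f = 2.48e-12 F * 1.2769 * 4.29e9 Hz
Step 3: P = 1.358519448e-02 W
Step 4: P = 13.585 mW

13.585


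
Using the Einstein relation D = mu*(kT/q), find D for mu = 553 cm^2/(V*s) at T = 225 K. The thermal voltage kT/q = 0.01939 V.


Step 1: D = mu * (kT/q)
Step 2: D = 553 * 0.01939
Step 3: D = 10.72 cm^2/s

10.72


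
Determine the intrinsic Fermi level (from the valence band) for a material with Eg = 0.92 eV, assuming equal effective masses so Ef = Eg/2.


Step 1: For an intrinsic semiconductor, the Fermi level sits at midgap.
Step 2: Ef = Eg / 2 = 0.92 / 2 = 0.46 eV

0.46


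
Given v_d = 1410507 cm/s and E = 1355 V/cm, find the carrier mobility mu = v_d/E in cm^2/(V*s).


Step 1: mu = v_d / E
Step 2: mu = 1410507 / 1355
Step 3: mu = 1040.96 cm^2/(V*s)

1040.96


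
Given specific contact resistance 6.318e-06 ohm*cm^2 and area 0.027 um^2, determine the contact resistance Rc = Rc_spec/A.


Step 1: Convert area to cm^2: 0.027 um^2 = 2.7000e-10 cm^2
Step 2: Rc = Rc_spec / A = 6.318e-06 / 2.7000e-10
Step 3: Rc = 2.34e+04 ohms

2.34e+04


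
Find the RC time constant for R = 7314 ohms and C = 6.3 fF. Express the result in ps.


Step 1: tau = R * C
Step 2: tau = 7314 * 6.3 fF = 7314 * 6.3e-15 F
Step 3: tau = 4.60782e-11 s = 46.0782 ps

46.0782


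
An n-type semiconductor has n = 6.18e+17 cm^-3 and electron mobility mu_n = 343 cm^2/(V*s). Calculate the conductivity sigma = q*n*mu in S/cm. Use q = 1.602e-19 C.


Step 1: sigma = q * n * mu
Step 2: sigma = 1.602e-19 * 6.18e+17 * 343
Step 3: sigma = 3.396e+01 S/cm

3.396e+01


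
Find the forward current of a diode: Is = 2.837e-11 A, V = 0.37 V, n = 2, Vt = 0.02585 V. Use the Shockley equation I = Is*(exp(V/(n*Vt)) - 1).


Step 1: V/(n*Vt) = 0.37/(2*0.02585) = 7.1567
Step 2: exp(7.1567) = 1.2827e+03
Step 3: I = 2.837e-11 * (1.2827e+03 - 1) = 3.64e-08 A

3.64e-08


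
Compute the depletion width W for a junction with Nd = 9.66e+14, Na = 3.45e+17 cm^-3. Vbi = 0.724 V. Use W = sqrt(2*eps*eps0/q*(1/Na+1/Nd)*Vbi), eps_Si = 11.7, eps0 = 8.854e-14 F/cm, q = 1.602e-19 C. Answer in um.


Step 1: 1/Na + 1/Nd = 1/3.45e+17 + 1/9.66e+14 = 1.03810e-15
Step 2: 2*eps*eps0/q = 2*11.7*8.854e-14/1.602e-19 = 1.293281e+07
Step 3: W^2 = 1.293281e+07 * 1.03810e-15 * 0.724 = 9.72010e-09
Step 4: W = sqrt(9.72010e-09) = 9.859e-05 cm = 0.9859 um

0.9859


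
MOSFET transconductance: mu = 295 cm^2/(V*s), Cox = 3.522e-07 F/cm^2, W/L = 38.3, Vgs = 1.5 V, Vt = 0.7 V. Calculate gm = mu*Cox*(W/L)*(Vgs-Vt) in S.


Step 1: Vov = Vgs - Vt = 1.5 - 0.7 = 0.8 V
Step 2: gm = mu * Cox * (W/L) * Vov
Step 3: gm = 295 * 3.522e-07 * 38.3 * 0.8 = 3.18e-03 S

3.18e-03


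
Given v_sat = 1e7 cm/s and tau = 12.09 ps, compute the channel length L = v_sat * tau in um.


Step 1: tau in seconds = 12.09 ps * 1e-12 = 1.2090e-11 s
Step 2: L = v_sat * tau = 1e7 * 1.2090e-11 = 1.2090e-04 cm
Step 3: L in um = 1.2090e-04 * 1e4 = 1.209 um

1.209


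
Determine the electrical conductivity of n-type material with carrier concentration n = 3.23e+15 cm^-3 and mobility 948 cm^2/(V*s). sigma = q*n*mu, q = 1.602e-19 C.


Step 1: sigma = q * n * mu
Step 2: sigma = 1.602e-19 * 3.23e+15 * 948
Step 3: sigma = 4.905e-01 S/cm

4.905e-01


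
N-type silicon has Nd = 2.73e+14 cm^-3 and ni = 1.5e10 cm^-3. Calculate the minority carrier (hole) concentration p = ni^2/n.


Step 1: Since Nd >> ni, n ≈ Nd = 2.73e+14 cm^-3
Step 2: p = ni^2 / n = (1.5e10)^2 / 2.73e+14
Step 3: p = 2.25e20 / 2.73e+14 = 8.24e+05 cm^-3

8.24e+05


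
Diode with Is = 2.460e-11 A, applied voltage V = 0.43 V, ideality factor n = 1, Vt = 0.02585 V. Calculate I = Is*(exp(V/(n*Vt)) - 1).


Step 1: V/(n*Vt) = 0.43/(1*0.02585) = 16.6344
Step 2: exp(16.6344) = 1.6758e+07
Step 3: I = 2.460e-11 * (1.6758e+07 - 1) = 4.12e-04 A

4.12e-04


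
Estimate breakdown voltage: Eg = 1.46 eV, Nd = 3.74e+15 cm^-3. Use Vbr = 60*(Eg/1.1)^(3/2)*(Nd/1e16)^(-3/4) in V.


Step 1: Eg/1.1 = 1.46/1.1 = 1.327273
Step 2: (Eg/1.1)^1.5 = 1.327273^1.5 = 1.529116
Step 3: (Nd/1e16)^(-0.75) = (0.374)^(-0.75) = 2.090963
Step 4: Vbr = 60 * 1.529116 * 2.090963 = 191.8 V

191.8


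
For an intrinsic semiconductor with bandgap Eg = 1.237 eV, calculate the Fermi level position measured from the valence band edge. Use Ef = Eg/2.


Step 1: For an intrinsic semiconductor, the Fermi level sits at midgap.
Step 2: Ef = Eg / 2 = 1.237 / 2 = 0.6185 eV

0.6185


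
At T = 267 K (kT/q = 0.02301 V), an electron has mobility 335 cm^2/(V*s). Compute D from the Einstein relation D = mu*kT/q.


Step 1: D = mu * (kT/q)
Step 2: D = 335 * 0.02301
Step 3: D = 7.71 cm^2/s

7.71


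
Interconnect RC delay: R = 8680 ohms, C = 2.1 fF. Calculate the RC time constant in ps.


Step 1: tau = R * C
Step 2: tau = 8680 * 2.1 fF = 8680 * 2.1e-15 F
Step 3: tau = 1.8228e-11 s = 18.228 ps

18.228


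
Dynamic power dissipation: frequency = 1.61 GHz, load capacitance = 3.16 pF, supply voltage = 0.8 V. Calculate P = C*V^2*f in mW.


Step 1: V^2 = 0.8^2 = 0.64 V^2
Step 2: P = C*V^2*f = 3.16e-12 F * 0.64 * 1.61e9 Hz
Step 3: P = 3.256064e-03 W
Step 4: P = 3.256 mW

3.256


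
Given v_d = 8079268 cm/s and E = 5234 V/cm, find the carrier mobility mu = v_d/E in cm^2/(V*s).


Step 1: mu = v_d / E
Step 2: mu = 8079268 / 5234
Step 3: mu = 1543.61 cm^2/(V*s)

1543.61


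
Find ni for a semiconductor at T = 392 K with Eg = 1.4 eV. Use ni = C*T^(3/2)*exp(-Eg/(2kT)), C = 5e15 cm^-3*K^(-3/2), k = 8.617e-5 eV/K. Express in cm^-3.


Step 1: Compute kT = 8.617e-5 * 392 = 0.03377864 eV
Step 2: Exponent = -Eg/(2kT) = -1.4/(2*0.03377864) = -20.72316
Step 3: T^(3/2) = 392^1.5 = 7761.20
Step 4: ni = 5e15 * 7761.20 * exp(-20.72316) = 3.88e+10 cm^-3

3.88e+10


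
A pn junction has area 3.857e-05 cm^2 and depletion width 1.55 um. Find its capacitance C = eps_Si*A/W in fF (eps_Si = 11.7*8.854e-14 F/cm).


Step 1: eps_Si = 11.7 * 8.854e-14 = 1.035918e-12 F/cm
Step 2: W in cm = 1.55 * 1e-4 = 1.55e-04 cm
Step 3: C = 1.035918e-12 * 3.857e-05 / 1.55e-04 = 2.577765e-13 F
Step 4: C = 257.78 fF

257.78


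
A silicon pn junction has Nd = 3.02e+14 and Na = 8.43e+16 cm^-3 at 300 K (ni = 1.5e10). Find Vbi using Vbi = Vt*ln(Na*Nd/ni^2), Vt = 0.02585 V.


Step 1: Compute Na*Nd/ni^2 = 8.43e+16 * 3.02e+14 / (1.5e10)^2 = 1.1315e+11
Step 2: ln(1.1315e+11) = 25.4520
Step 3: Vbi = 0.02585 * 25.4520 = 0.658 V

0.658


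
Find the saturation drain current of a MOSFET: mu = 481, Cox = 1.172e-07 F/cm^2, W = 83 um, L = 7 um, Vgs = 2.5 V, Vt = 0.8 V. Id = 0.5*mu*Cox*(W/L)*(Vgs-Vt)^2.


Step 1: Overdrive voltage Vov = Vgs - Vt = 2.5 - 0.8 = 1.7 V
Step 2: W/L = 83/7 = 11.8571
Step 3: Id = 0.5 * 481 * 1.172e-07 * 11.8571 * 1.7^2
Step 4: Id = 9.66e-04 A

9.66e-04


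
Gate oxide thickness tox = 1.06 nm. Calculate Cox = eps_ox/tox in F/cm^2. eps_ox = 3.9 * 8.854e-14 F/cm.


Step 1: eps_ox = 3.9 * 8.854e-14 = 3.45306e-13 F/cm
Step 2: tox in cm = 1.06 nm * 1e-7 = 1.0600e-07 cm
Step 3: Cox = 3.45306e-13 / 1.0600e-07 = 3.26e-06 F/cm^2

3.26e-06


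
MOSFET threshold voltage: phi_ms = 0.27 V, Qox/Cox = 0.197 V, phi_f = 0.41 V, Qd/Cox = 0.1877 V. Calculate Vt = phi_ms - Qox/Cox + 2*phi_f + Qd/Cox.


Step 1: Vt = phi_ms - Qox/Cox + 2*phi_f + Qd/Cox
Step 2: Vt = 0.27 - 0.197 + 2*0.41 + 0.1877
Step 3: Vt = 0.27 - 0.197 + 0.82 + 0.1877
Step 4: Vt = 1.0807 V

1.0807


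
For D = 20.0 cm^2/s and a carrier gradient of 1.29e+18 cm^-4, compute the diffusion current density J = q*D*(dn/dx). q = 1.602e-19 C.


Step 1: J = q * D * (dn/dx)
Step 2: J = 1.602e-19 * 20.0 * 1.29e+18
Step 3: J = 4.13e+00 A/cm^2

4.13e+00


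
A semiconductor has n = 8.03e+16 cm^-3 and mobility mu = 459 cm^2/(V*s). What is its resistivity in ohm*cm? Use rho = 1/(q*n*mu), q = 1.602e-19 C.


Step 1: sigma = q * n * mu = 1.602e-19 * 8.03e+16 * 459 = 5.90460e+00 S/cm
Step 2: rho = 1 / sigma = 1 / 5.90460e+00 = 0.1694 ohm*cm

0.1694


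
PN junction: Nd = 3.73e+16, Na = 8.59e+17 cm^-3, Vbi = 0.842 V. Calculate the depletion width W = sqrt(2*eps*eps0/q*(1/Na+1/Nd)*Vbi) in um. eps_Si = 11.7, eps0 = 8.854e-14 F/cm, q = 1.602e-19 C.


Step 1: 1/Na + 1/Nd = 1/8.59e+17 + 1/3.73e+16 = 2.79738e-17
Step 2: 2*eps*eps0/q = 2*11.7*8.854e-14/1.602e-19 = 1.293281e+07
Step 3: W^2 = 1.293281e+07 * 2.79738e-17 * 0.842 = 3.04619e-10
Step 4: W = sqrt(3.04619e-10) = 1.745e-05 cm = 0.1745 um

0.1745


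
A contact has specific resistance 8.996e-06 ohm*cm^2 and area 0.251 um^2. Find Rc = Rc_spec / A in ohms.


Step 1: Convert area to cm^2: 0.251 um^2 = 2.5100e-09 cm^2
Step 2: Rc = Rc_spec / A = 8.996e-06 / 2.5100e-09
Step 3: Rc = 3.58e+03 ohms

3.58e+03


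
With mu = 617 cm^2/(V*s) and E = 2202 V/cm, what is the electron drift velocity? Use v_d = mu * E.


Step 1: v_d = mu * E
Step 2: v_d = 617 * 2202 = 1358634
Step 3: v_d = 1.36e+06 cm/s

1.36e+06


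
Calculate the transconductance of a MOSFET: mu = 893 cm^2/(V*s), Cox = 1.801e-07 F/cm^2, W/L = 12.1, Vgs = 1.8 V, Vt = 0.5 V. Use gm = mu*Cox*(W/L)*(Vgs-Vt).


Step 1: Vov = Vgs - Vt = 1.8 - 0.5 = 1.3 V
Step 2: gm = mu * Cox * (W/L) * Vov
Step 3: gm = 893 * 1.801e-07 * 12.1 * 1.3 = 2.53e-03 S

2.53e-03


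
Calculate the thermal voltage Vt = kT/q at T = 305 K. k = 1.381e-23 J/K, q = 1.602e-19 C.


Step 1: kT = 1.381e-23 * 305 = 4.21205e-21 J
Step 2: Vt = kT/q = 4.21205e-21 / 1.602e-19
Step 3: Vt = 0.02629 V

0.02629


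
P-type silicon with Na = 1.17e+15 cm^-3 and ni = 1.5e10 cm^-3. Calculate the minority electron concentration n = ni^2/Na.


Step 1: Majority hole concentration p ≈ Na = 1.17e+15 cm^-3
Step 2: n = ni^2 / Na = (1.5e10)^2 / 1.17e+15
Step 3: n = 1.92e+05 cm^-3

1.92e+05


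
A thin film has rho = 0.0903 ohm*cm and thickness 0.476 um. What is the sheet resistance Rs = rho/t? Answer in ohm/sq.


Step 1: Convert thickness to cm: t = 0.476 um = 4.7600e-05 cm
Step 2: Rs = rho / t = 0.0903 / 4.7600e-05
Step 3: Rs = 1897.1 ohm/sq

1897.1


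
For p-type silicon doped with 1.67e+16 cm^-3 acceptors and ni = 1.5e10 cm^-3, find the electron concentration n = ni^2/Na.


Step 1: Majority hole concentration p ≈ Na = 1.67e+16 cm^-3
Step 2: n = ni^2 / Na = (1.5e10)^2 / 1.67e+16
Step 3: n = 1.35e+04 cm^-3

1.35e+04


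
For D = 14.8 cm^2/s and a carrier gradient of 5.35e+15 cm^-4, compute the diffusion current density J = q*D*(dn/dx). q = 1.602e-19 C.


Step 1: J = q * D * (dn/dx)
Step 2: J = 1.602e-19 * 14.8 * 5.35e+15
Step 3: J = 1.27e-02 A/cm^2

1.27e-02


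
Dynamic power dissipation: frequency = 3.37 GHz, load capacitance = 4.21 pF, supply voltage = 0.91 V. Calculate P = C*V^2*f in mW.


Step 1: V^2 = 0.91^2 = 0.8281 V^2
Step 2: P = C*V^2*f = 4.21e-12 F * 0.8281 * 3.37e9 Hz
Step 3: P = 1.174883437e-02 W
Step 4: P = 11.749 mW

11.749


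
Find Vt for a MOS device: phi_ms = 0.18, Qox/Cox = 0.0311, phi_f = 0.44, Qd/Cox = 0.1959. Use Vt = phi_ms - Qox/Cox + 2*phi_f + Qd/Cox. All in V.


Step 1: Vt = phi_ms - Qox/Cox + 2*phi_f + Qd/Cox
Step 2: Vt = 0.18 - 0.0311 + 2*0.44 + 0.1959
Step 3: Vt = 0.18 - 0.0311 + 0.88 + 0.1959
Step 4: Vt = 1.2248 V

1.2248


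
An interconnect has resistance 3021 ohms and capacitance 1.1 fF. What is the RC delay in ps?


Step 1: tau = R * C
Step 2: tau = 3021 * 1.1 fF = 3021 * 1.1e-15 F
Step 3: tau = 3.3231e-12 s = 3.3231 ps

3.3231


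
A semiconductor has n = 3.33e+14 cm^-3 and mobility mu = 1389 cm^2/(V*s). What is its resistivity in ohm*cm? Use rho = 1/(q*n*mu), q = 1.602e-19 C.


Step 1: sigma = q * n * mu = 1.602e-19 * 3.33e+14 * 1389 = 7.40984e-02 S/cm
Step 2: rho = 1 / sigma = 1 / 7.40984e-02 = 13.5 ohm*cm

13.5


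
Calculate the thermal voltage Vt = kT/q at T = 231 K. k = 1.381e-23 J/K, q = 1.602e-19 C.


Step 1: kT = 1.381e-23 * 231 = 3.19011e-21 J
Step 2: Vt = kT/q = 3.19011e-21 / 1.602e-19
Step 3: Vt = 0.01991 V

0.01991


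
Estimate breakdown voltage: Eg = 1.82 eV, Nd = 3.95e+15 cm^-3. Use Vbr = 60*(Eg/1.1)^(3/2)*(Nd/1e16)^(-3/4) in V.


Step 1: Eg/1.1 = 1.82/1.1 = 1.654545
Step 2: (Eg/1.1)^1.5 = 1.654545^1.5 = 2.128227
Step 3: (Nd/1e16)^(-0.75) = (0.395)^(-0.75) = 2.007022
Step 4: Vbr = 60 * 2.128227 * 2.007022 = 256.3 V

256.3


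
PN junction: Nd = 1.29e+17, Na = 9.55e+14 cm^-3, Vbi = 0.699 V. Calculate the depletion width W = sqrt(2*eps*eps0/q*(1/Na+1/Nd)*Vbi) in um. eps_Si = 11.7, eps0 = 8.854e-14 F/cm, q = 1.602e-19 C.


Step 1: 1/Na + 1/Nd = 1/9.55e+14 + 1/1.29e+17 = 1.05487e-15
Step 2: 2*eps*eps0/q = 2*11.7*8.854e-14/1.602e-19 = 1.293281e+07
Step 3: W^2 = 1.293281e+07 * 1.05487e-15 * 0.699 = 9.53606e-09
Step 4: W = sqrt(9.53606e-09) = 9.765e-05 cm = 0.9765 um

0.9765


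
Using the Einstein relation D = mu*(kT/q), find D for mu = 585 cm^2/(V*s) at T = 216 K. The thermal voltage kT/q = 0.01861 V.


Step 1: D = mu * (kT/q)
Step 2: D = 585 * 0.01861
Step 3: D = 10.89 cm^2/s

10.89


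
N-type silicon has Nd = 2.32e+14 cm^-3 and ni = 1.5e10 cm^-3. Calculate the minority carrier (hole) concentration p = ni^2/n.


Step 1: Since Nd >> ni, n ≈ Nd = 2.32e+14 cm^-3
Step 2: p = ni^2 / n = (1.5e10)^2 / 2.32e+14
Step 3: p = 2.25e20 / 2.32e+14 = 9.70e+05 cm^-3

9.70e+05


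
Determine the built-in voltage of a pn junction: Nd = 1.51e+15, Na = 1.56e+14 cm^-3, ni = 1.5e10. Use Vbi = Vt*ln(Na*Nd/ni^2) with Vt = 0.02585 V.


Step 1: Compute Na*Nd/ni^2 = 1.56e+14 * 1.51e+15 / (1.5e10)^2 = 1.0469e+09
Step 2: ln(1.0469e+09) = 20.7691
Step 3: Vbi = 0.02585 * 20.7691 = 0.537 V

0.537


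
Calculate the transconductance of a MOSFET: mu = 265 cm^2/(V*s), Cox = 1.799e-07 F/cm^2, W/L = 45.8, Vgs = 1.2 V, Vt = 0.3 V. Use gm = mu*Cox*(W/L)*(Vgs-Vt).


Step 1: Vov = Vgs - Vt = 1.2 - 0.3 = 0.9 V
Step 2: gm = mu * Cox * (W/L) * Vov
Step 3: gm = 265 * 1.799e-07 * 45.8 * 0.9 = 1.97e-03 S

1.97e-03


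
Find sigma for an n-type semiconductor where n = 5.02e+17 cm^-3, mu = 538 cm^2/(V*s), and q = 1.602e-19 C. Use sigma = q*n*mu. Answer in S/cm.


Step 1: sigma = q * n * mu
Step 2: sigma = 1.602e-19 * 5.02e+17 * 538
Step 3: sigma = 4.327e+01 S/cm

4.327e+01


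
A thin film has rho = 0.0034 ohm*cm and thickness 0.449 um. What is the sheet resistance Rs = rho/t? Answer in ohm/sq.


Step 1: Convert thickness to cm: t = 0.449 um = 4.4900e-05 cm
Step 2: Rs = rho / t = 0.0034 / 4.4900e-05
Step 3: Rs = 75.7 ohm/sq

75.7


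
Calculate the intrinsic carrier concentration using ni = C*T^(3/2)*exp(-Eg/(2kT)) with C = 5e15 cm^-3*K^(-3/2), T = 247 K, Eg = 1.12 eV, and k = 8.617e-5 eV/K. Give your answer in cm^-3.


Step 1: Compute kT = 8.617e-5 * 247 = 0.02128399 eV
Step 2: Exponent = -Eg/(2kT) = -1.12/(2*0.02128399) = -26.31086
Step 3: T^(3/2) = 247^1.5 = 3881.91
Step 4: ni = 5e15 * 3881.91 * exp(-26.31086) = 7.27e+07 cm^-3

7.27e+07


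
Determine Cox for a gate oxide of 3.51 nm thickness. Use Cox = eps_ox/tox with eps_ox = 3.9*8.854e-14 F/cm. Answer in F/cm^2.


Step 1: eps_ox = 3.9 * 8.854e-14 = 3.45306e-13 F/cm
Step 2: tox in cm = 3.51 nm * 1e-7 = 3.5100e-07 cm
Step 3: Cox = 3.45306e-13 / 3.5100e-07 = 9.84e-07 F/cm^2

9.84e-07


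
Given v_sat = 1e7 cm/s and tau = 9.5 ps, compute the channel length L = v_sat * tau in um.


Step 1: tau in seconds = 9.5 ps * 1e-12 = 9.5000e-12 s
Step 2: L = v_sat * tau = 1e7 * 9.5000e-12 = 9.5000e-05 cm
Step 3: L in um = 9.5000e-05 * 1e4 = 0.95 um

0.95


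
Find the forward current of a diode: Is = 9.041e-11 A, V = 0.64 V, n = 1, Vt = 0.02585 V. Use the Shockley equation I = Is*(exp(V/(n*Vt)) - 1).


Step 1: V/(n*Vt) = 0.64/(1*0.02585) = 24.7582
Step 2: exp(24.7582) = 5.6539e+10
Step 3: I = 9.041e-11 * (5.6539e+10 - 1) = 5.11e+00 A

5.11e+00


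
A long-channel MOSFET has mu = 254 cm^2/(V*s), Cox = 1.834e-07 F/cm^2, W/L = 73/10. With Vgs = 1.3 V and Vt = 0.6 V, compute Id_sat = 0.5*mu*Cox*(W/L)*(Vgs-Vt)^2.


Step 1: Overdrive voltage Vov = Vgs - Vt = 1.3 - 0.6 = 0.7 V
Step 2: W/L = 73/10 = 7.3
Step 3: Id = 0.5 * 254 * 1.834e-07 * 7.3 * 0.7^2
Step 4: Id = 8.33e-05 A

8.33e-05


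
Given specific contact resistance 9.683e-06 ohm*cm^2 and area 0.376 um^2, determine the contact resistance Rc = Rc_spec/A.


Step 1: Convert area to cm^2: 0.376 um^2 = 3.7600e-09 cm^2
Step 2: Rc = Rc_spec / A = 9.683e-06 / 3.7600e-09
Step 3: Rc = 2.58e+03 ohms

2.58e+03


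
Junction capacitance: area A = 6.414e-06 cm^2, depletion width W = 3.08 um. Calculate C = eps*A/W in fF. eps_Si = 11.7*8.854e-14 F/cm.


Step 1: eps_Si = 11.7 * 8.854e-14 = 1.035918e-12 F/cm
Step 2: W in cm = 3.08 * 1e-4 = 3.08e-04 cm
Step 3: C = 1.035918e-12 * 6.414e-06 / 3.08e-04 = 2.157266e-14 F
Step 4: C = 21.57 fF

21.57


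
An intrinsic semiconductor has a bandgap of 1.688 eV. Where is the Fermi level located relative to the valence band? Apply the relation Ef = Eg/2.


Step 1: For an intrinsic semiconductor, the Fermi level sits at midgap.
Step 2: Ef = Eg / 2 = 1.688 / 2 = 0.844 eV

0.844


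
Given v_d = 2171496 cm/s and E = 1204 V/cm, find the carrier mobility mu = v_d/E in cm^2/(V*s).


Step 1: mu = v_d / E
Step 2: mu = 2171496 / 1204
Step 3: mu = 1803.57 cm^2/(V*s)

1803.57


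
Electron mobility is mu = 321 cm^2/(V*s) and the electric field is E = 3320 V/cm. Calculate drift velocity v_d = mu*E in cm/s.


Step 1: v_d = mu * E
Step 2: v_d = 321 * 3320 = 1065720
Step 3: v_d = 1.07e+06 cm/s

1.07e+06


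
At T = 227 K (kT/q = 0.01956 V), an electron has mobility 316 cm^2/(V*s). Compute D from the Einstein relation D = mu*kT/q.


Step 1: D = mu * (kT/q)
Step 2: D = 316 * 0.01956
Step 3: D = 6.18 cm^2/s

6.18


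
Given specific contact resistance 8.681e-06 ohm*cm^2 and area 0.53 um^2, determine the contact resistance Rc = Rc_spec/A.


Step 1: Convert area to cm^2: 0.53 um^2 = 5.3000e-09 cm^2
Step 2: Rc = Rc_spec / A = 8.681e-06 / 5.3000e-09
Step 3: Rc = 1.64e+03 ohms

1.64e+03


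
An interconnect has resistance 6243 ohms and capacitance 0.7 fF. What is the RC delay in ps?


Step 1: tau = R * C
Step 2: tau = 6243 * 0.7 fF = 6243 * 7.0e-16 F
Step 3: tau = 4.3701e-12 s = 4.3701 ps

4.3701


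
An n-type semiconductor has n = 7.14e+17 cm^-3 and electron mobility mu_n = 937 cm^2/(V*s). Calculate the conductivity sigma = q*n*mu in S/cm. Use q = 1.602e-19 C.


Step 1: sigma = q * n * mu
Step 2: sigma = 1.602e-19 * 7.14e+17 * 937
Step 3: sigma = 1.072e+02 S/cm

1.072e+02


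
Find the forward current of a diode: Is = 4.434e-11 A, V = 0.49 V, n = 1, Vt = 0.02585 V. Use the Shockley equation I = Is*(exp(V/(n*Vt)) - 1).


Step 1: V/(n*Vt) = 0.49/(1*0.02585) = 18.9555
Step 2: exp(18.9555) = 1.7071e+08
Step 3: I = 4.434e-11 * (1.7071e+08 - 1) = 7.57e-03 A

7.57e-03


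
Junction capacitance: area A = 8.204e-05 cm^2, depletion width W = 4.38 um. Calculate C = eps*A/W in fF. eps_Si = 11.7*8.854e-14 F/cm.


Step 1: eps_Si = 11.7 * 8.854e-14 = 1.035918e-12 F/cm
Step 2: W in cm = 4.38 * 1e-4 = 4.38e-04 cm
Step 3: C = 1.035918e-12 * 8.204e-05 / 4.38e-04 = 1.940336e-13 F
Step 4: C = 194.03 fF

194.03


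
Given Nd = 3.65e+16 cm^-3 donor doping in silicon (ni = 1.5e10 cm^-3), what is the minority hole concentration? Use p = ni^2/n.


Step 1: Since Nd >> ni, n ≈ Nd = 3.65e+16 cm^-3
Step 2: p = ni^2 / n = (1.5e10)^2 / 3.65e+16
Step 3: p = 2.25e20 / 3.65e+16 = 6.16e+03 cm^-3

6.16e+03


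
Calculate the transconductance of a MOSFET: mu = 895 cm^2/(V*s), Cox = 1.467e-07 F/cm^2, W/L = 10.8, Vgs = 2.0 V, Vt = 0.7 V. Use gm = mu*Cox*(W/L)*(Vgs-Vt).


Step 1: Vov = Vgs - Vt = 2.0 - 0.7 = 1.3 V
Step 2: gm = mu * Cox * (W/L) * Vov
Step 3: gm = 895 * 1.467e-07 * 10.8 * 1.3 = 1.84e-03 S

1.84e-03


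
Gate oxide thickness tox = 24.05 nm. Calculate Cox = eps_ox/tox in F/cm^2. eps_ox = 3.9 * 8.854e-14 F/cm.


Step 1: eps_ox = 3.9 * 8.854e-14 = 3.45306e-13 F/cm
Step 2: tox in cm = 24.05 nm * 1e-7 = 2.4050e-06 cm
Step 3: Cox = 3.45306e-13 / 2.4050e-06 = 1.44e-07 F/cm^2

1.44e-07


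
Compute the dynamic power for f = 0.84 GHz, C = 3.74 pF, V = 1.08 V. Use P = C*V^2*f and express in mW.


Step 1: V^2 = 1.08^2 = 1.1664 V^2
Step 2: P = C*V^2*f = 3.74e-12 F * 1.1664 * 0.84e9 Hz
Step 3: P = 3.66436224e-03 W
Step 4: P = 3.664 mW

3.664


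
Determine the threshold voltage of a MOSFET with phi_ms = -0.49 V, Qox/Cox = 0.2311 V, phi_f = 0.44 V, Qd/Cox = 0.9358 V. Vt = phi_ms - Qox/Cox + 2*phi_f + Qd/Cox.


Step 1: Vt = phi_ms - Qox/Cox + 2*phi_f + Qd/Cox
Step 2: Vt = -0.49 - 0.2311 + 2*0.44 + 0.9358
Step 3: Vt = -0.49 - 0.2311 + 0.88 + 0.9358
Step 4: Vt = 1.0947 V

1.0947


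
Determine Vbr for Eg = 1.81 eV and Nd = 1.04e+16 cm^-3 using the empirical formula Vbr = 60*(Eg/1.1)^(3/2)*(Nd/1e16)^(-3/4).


Step 1: Eg/1.1 = 1.81/1.1 = 1.645455
Step 2: (Eg/1.1)^1.5 = 1.645455^1.5 = 2.110712
Step 3: (Nd/1e16)^(-0.75) = (1.04)^(-0.75) = 0.971013
Step 4: Vbr = 60 * 2.110712 * 0.971013 = 123.0 V

123.0


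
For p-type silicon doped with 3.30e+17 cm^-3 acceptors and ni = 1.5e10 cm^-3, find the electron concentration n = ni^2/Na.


Step 1: Majority hole concentration p ≈ Na = 3.30e+17 cm^-3
Step 2: n = ni^2 / Na = (1.5e10)^2 / 3.30e+17
Step 3: n = 6.82e+02 cm^-3

6.82e+02


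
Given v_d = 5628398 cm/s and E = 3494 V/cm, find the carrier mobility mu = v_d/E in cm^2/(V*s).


Step 1: mu = v_d / E
Step 2: mu = 5628398 / 3494
Step 3: mu = 1610.88 cm^2/(V*s)

1610.88


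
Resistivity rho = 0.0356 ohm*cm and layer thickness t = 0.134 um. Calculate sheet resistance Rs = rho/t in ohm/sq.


Step 1: Convert thickness to cm: t = 0.134 um = 1.3400e-05 cm
Step 2: Rs = rho / t = 0.0356 / 1.3400e-05
Step 3: Rs = 2656.7 ohm/sq

2656.7


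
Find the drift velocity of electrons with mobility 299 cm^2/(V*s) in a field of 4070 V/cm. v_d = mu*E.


Step 1: v_d = mu * E
Step 2: v_d = 299 * 4070 = 1216930
Step 3: v_d = 1.22e+06 cm/s

1.22e+06


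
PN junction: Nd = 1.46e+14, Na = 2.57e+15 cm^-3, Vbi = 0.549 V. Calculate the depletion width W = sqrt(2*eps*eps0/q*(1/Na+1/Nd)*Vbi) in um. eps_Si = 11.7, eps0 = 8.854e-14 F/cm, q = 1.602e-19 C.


Step 1: 1/Na + 1/Nd = 1/2.57e+15 + 1/1.46e+14 = 7.23842e-15
Step 2: 2*eps*eps0/q = 2*11.7*8.854e-14/1.602e-19 = 1.293281e+07
Step 3: W^2 = 1.293281e+07 * 7.23842e-15 * 0.549 = 5.13936e-08
Step 4: W = sqrt(5.13936e-08) = 2.267e-04 cm = 2.267 um

2.267


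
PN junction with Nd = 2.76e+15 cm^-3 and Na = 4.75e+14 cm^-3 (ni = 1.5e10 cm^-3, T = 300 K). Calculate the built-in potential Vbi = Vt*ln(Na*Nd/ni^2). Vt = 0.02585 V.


Step 1: Compute Na*Nd/ni^2 = 4.75e+14 * 2.76e+15 / (1.5e10)^2 = 5.8267e+09
Step 2: ln(5.8267e+09) = 22.4857
Step 3: Vbi = 0.02585 * 22.4857 = 0.581 V

0.581


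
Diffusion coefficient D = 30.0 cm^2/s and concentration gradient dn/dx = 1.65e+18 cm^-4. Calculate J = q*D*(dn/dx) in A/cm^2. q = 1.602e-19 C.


Step 1: J = q * D * (dn/dx)
Step 2: J = 1.602e-19 * 30.0 * 1.65e+18
Step 3: J = 7.93e+00 A/cm^2

7.93e+00


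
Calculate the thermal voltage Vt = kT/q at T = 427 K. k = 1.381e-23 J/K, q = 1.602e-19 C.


Step 1: kT = 1.381e-23 * 427 = 5.89687e-21 J
Step 2: Vt = kT/q = 5.89687e-21 / 1.602e-19
Step 3: Vt = 0.03681 V

0.03681


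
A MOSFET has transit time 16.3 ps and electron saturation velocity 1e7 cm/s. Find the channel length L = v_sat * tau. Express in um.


Step 1: tau in seconds = 16.3 ps * 1e-12 = 1.6300e-11 s
Step 2: L = v_sat * tau = 1e7 * 1.6300e-11 = 1.6300e-04 cm
Step 3: L in um = 1.6300e-04 * 1e4 = 1.63 um

1.63


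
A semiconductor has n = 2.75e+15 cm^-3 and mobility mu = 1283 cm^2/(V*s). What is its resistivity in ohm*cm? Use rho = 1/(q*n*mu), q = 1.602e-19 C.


Step 1: sigma = q * n * mu = 1.602e-19 * 2.75e+15 * 1283 = 5.65226e-01 S/cm
Step 2: rho = 1 / sigma = 1 / 5.65226e-01 = 1.769 ohm*cm

1.769


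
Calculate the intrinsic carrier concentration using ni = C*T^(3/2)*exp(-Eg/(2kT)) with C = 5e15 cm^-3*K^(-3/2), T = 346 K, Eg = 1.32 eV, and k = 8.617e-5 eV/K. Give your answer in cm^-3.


Step 1: Compute kT = 8.617e-5 * 346 = 0.02981482 eV
Step 2: Exponent = -Eg/(2kT) = -1.32/(2*0.02981482) = -22.13664
Step 3: T^(3/2) = 346^1.5 = 6435.97
Step 4: ni = 5e15 * 6435.97 * exp(-22.13664) = 7.83e+09 cm^-3

7.83e+09


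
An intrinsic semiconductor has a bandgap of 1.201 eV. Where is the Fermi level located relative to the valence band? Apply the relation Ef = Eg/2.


Step 1: For an intrinsic semiconductor, the Fermi level sits at midgap.
Step 2: Ef = Eg / 2 = 1.201 / 2 = 0.6005 eV

0.6005


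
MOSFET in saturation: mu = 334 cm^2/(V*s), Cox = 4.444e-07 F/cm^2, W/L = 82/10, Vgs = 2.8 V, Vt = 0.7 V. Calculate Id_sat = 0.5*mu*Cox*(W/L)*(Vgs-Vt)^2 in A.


Step 1: Overdrive voltage Vov = Vgs - Vt = 2.8 - 0.7 = 2.1 V
Step 2: W/L = 82/10 = 8.2
Step 3: Id = 0.5 * 334 * 4.444e-07 * 8.2 * 2.1^2
Step 4: Id = 2.68e-03 A

2.68e-03


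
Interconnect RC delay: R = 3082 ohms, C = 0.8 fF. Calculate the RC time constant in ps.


Step 1: tau = R * C
Step 2: tau = 3082 * 0.8 fF = 3082 * 8.0e-16 F
Step 3: tau = 2.4656e-12 s = 2.4656 ps

2.4656


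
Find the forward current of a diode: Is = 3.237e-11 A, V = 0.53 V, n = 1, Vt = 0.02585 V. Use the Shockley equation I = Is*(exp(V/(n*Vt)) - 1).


Step 1: V/(n*Vt) = 0.53/(1*0.02585) = 20.5029
Step 2: exp(20.5029) = 8.0223e+08
Step 3: I = 3.237e-11 * (8.0223e+08 - 1) = 2.60e-02 A

2.60e-02


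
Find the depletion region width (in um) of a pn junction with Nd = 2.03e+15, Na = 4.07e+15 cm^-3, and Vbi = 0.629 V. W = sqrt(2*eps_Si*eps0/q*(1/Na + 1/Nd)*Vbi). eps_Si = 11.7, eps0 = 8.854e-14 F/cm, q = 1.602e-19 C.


Step 1: 1/Na + 1/Nd = 1/4.07e+15 + 1/2.03e+15 = 7.38311e-16
Step 2: 2*eps*eps0/q = 2*11.7*8.854e-14/1.602e-19 = 1.293281e+07
Step 3: W^2 = 1.293281e+07 * 7.38311e-16 * 0.629 = 6.00597e-09
Step 4: W = sqrt(6.00597e-09) = 7.750e-05 cm = 0.775 um

0.775


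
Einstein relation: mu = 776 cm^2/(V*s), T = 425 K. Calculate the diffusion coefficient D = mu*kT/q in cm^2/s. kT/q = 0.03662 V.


Step 1: D = mu * (kT/q)
Step 2: D = 776 * 0.03662
Step 3: D = 28.42 cm^2/s

28.42


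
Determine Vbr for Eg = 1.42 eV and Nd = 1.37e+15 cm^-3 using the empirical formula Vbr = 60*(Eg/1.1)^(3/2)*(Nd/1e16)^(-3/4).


Step 1: Eg/1.1 = 1.42/1.1 = 1.290909
Step 2: (Eg/1.1)^1.5 = 1.290909^1.5 = 1.466707
Step 3: (Nd/1e16)^(-0.75) = (0.137)^(-0.75) = 4.440783
Step 4: Vbr = 60 * 1.466707 * 4.440783 = 390.8 V

390.8


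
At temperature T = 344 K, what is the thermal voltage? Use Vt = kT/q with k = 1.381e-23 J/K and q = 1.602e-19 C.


Step 1: kT = 1.381e-23 * 344 = 4.75064e-21 J
Step 2: Vt = kT/q = 4.75064e-21 / 1.602e-19
Step 3: Vt = 0.02965 V

0.02965


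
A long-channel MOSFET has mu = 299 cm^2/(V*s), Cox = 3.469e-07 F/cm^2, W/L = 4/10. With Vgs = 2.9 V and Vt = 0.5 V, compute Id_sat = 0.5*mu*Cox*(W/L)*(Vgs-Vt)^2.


Step 1: Overdrive voltage Vov = Vgs - Vt = 2.9 - 0.5 = 2.4 V
Step 2: W/L = 4/10 = 0.4
Step 3: Id = 0.5 * 299 * 3.469e-07 * 0.4 * 2.4^2
Step 4: Id = 1.19e-04 A

1.19e-04


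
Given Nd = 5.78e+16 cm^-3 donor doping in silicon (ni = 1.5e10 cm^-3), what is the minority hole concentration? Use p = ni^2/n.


Step 1: Since Nd >> ni, n ≈ Nd = 5.78e+16 cm^-3
Step 2: p = ni^2 / n = (1.5e10)^2 / 5.78e+16
Step 3: p = 2.25e20 / 5.78e+16 = 3.89e+03 cm^-3

3.89e+03
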